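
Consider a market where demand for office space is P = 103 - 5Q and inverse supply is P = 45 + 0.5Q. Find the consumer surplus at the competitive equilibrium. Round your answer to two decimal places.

Set 103 - 5Q = 45 + 0.5Q, which gives 58 = 5.5Q, so Q* = 10.5455 and P* = 103 - 5(10.5455) = 50.2727.
The demand choke price is 103, so CS = (1/2)(Q*)(103 - P*) = (1/2)(10.5455)(52.7273) = 278.0165.

278.02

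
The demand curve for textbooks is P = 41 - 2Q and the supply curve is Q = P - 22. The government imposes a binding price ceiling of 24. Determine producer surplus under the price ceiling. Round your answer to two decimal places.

2.00

Rewriting supply in inverse form: P = 22 + Q.
Free-market equilibrium: 41 - 2Q = 22 + Q gives Q* = 6.3333, P* = 28.3333.
At P = 24, sellers supply (24 - 22)/1 = 2 while buyers want more, so the quantity traded is 2 at price 24.
PS is the triangle above supply below 24: (1/2)(2)(24 - 22) = 2.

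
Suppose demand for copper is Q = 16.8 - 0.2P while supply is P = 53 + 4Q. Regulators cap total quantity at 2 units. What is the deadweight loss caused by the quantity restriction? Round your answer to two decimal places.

9.39

Rewriting demand in inverse form: P = 84 - 5Q.
Without the quota, 84 - 5Q = 53 + 4Q gives Q* = 3.4444.
At Q = 2 the demand price is 84 - 5(2) = 74 and the supply price is 53 + 4(2) = 61.
Deadweight loss is the triangle between the curves from 2 to 3.4444: (1/2)(74 - 61)(3.4444 - 2) = 9.3889.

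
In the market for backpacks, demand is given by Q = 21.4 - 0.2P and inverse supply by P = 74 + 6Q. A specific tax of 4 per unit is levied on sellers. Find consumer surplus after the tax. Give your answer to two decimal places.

17.38

Rewriting demand in inverse form: P = 107 - 5Q.
Pre-tax equilibrium: 107 - 5Q = 74 + 6Q gives Q* = 3, P* = 92.
With the tax, sellers need 4 more per unit: 107 - 5Q = 74 + 6Q + 4, so Q_t = 2.6364. Buyers pay P_b = 93.8182; sellers receive P_s = P_b - 4 = 89.8182.
Consumer surplus is the triangle under demand above P_b: (1/2)(2.6364)(107 - 93.8182) = 17.376.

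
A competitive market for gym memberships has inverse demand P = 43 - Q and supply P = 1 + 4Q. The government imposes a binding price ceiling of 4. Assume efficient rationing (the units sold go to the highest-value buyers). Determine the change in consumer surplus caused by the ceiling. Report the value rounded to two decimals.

-6.31

Free-market equilibrium: 43 - Q = 1 + 4Q gives Q* = 8.4, P* = 34.6.
At the ceiling price 4, quantity supplied is (4 - 1)/4 = 0.75; supply is the short side, so Q = 0.75 trades at P = 4.
CS goes from (1/2)(8.4)(8.4) = 35.28 to 28.9688 (computed as (43 - 4)(0.75) - (1/2)(1)(0.75)^2), a change of -6.3113.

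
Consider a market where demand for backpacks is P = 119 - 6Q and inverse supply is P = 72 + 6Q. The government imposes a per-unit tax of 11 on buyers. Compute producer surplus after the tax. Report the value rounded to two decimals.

Pre-tax equilibrium: 119 - 6Q = 72 + 6Q gives Q* = 3.9167, P* = 95.5.
A tax on buyers shifts demand down by 11: (119 - 11) - 6Q = 72 + 6Q, so Q_t = 3. Buyers pay P_b = 101; sellers receive P_s = P_b - 11 = 90.
PS = (1/2)(Q_t)(P_s - 72) = (1/2)(3)(18) = 27.

27.00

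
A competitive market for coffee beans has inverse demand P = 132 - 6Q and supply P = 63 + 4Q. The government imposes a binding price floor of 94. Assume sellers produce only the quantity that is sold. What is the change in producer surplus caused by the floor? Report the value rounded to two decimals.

Without the control, 132 - 6Q = 63 + 4Q so Q* = 6.9 and P* = 90.6.
At the floor price 94, quantity demanded is (132 - 94)/6 = 6.3333; demand is the short side, so Q = 6.3333 trades at P = 94.
PS goes from (1/2)(6.9)(27.6) = 95.22 to 116.1111 (computed as (94 - 63)(6.3333) - (1/2)(4)(6.3333)^2), a change of 20.8911.

20.89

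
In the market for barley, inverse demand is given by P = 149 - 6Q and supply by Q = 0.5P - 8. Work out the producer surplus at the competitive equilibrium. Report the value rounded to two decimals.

Rewriting supply in inverse form: P = 16 + 2Q.
Set 149 - 6Q = 16 + 2Q, which gives 133 = 8Q, so Q* = 16.625 and P* = 149 - 6(16.625) = 49.25.
Producer surplus is the triangle above supply below P*: (1/2)(16.625)(49.25 - 16) = (1/2)(16.625)(33.25) = 276.3906.

276.39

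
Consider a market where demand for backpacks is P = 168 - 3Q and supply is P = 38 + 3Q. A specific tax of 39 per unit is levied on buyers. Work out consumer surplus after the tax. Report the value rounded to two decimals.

345.04

Without the tax, 168 - 3Q = 38 + 3Q so Q* = 21.6667 and P* = 103.
With the tax, buyers' net willingness to pay falls by 39: (168 - 39) - 3Q = 38 + 3Q, so Q_t = 15.1667. Buyers pay P_b = 122.5; sellers receive P_s = P_b - 39 = 83.5.
CS = (1/2)(Q_t)(168 - P_b) = (1/2)(15.1667)(45.5) = 345.0417.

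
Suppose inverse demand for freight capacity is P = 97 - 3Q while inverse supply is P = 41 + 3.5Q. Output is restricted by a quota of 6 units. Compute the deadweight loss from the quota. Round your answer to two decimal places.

22.23

Unrestricted equilibrium: Q* = (97 - 41)/(3 + 3.5) = 8.6154.
At Q = 6 the demand price is 97 - 3(6) = 79 and the supply price is 41 + 3.5(6) = 62.
DWL = (1/2)(gap between curves at 6) x (Q* - 6) = (1/2)(17)(2.6154) = 22.2308.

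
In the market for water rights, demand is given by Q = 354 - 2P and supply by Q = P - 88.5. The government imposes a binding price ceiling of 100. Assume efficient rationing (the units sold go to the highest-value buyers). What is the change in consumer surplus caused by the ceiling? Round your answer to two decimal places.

-17.81

Rewriting demand in inverse form: P = 177 - 0.5Q.
Rewriting supply in inverse form: P = 88.5 + Q.
Free-market equilibrium: 177 - 0.5Q = 88.5 + Q gives Q* = 59, P* = 147.5.
At P = 100, sellers supply (100 - 88.5)/1 = 11.5 while buyers want more, so the quantity traded is 11.5 at price 100.
CS goes from (1/2)(59)(29.5) = 870.25 to 852.4375 (computed as (177 - 100)(11.5) - (1/2)(0.5)(11.5)^2), a change of -17.8125.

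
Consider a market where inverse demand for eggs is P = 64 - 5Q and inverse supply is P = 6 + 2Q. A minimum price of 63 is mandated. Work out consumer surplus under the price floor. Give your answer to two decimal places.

0.10

Without the control, 64 - 5Q = 6 + 2Q so Q* = 8.2857 and P* = 22.5714.
At the floor price 63, quantity demanded is (64 - 63)/5 = 0.2; demand is the short side, so Q = 0.2 trades at P = 63.
CS is the triangle under demand above 63: (1/2)(0.2)(64 - 63) = 0.1.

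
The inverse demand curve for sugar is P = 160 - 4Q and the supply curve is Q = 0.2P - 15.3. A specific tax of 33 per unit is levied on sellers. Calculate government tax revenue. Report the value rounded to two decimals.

Rewriting supply in inverse form: P = 76.5 + 5Q.
Pre-tax equilibrium: 160 - 4Q = 76.5 + 5Q gives Q* = 9.2778, P* = 122.8889.
A tax on sellers shifts supply up by 33: 160 - 4Q = 76.5 + 5Q + 33, so Q_t = 5.6111. Buyers pay P_b = 137.5556; sellers receive P_s = P_b - 33 = 104.5556.
Tax revenue = t x Q_t = 33 x 5.6111 = 185.1667.

185.17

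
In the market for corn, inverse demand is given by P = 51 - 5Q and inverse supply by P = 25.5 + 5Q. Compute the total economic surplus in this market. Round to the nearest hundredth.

32.51

Setting demand equal to supply, 25.5 = 10Q, so Q* = 2.55 and P* = 38.25.
CS = (1/2)(2.55)(12.75) = 16.2563 and PS = (1/2)(2.55)(12.75) = 16.2563, so total surplus = 32.5125.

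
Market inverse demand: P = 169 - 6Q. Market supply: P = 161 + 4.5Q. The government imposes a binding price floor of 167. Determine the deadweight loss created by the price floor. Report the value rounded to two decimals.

0.96

Free-market equilibrium: 169 - 6Q = 161 + 4.5Q gives Q* = 0.7619, P* = 164.4286.
At P = 167, buyers demand (169 - 167)/6 = 0.3333 while sellers would supply more, so the quantity traded is 0.3333 at price 167.
The lost-trades triangle has base Q* - 0.3333 = 0.4286 and height equal to the gap between the curves at Q = 0.3333, which is 167 - 162.5 = 4.5. DWL = (1/2)(0.4286)(4.5) = 0.9643.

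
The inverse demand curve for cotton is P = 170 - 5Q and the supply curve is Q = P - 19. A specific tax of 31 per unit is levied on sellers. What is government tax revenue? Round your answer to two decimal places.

Rewriting supply in inverse form: P = 19 + Q.
Pre-tax equilibrium: 170 - 5Q = 19 + Q gives Q* = 25.1667, P* = 44.1667.
With the tax, sellers need 31 more per unit: 170 - 5Q = 19 + Q + 31, so Q_t = 20. Buyers pay P_b = 70; sellers receive P_s = P_b - 31 = 39.
Revenue is the tax times quantity traded: 31 x 20 = 620.

620.00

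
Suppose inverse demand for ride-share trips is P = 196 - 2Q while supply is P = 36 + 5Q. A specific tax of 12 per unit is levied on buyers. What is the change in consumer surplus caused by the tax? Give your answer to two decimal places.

Without the tax, 196 - 2Q = 36 + 5Q so Q* = 22.8571 and P* = 150.2857.
With the tax, buyers' net willingness to pay falls by 12: (196 - 12) - 2Q = 36 + 5Q, so Q_t = 21.1429. Buyers pay P_b = 153.7143; sellers receive P_s = P_b - 12 = 141.7143.
CS falls from (1/2)(22.8571)(45.7143) = 522.449 to (1/2)(21.1429)(42.2857) = 447.0204, a change of -75.4286.

-75.43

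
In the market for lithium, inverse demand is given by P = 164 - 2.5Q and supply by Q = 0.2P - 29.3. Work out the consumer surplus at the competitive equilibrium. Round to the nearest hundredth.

Rewriting supply in inverse form: P = 146.5 + 5Q.
Set 164 - 2.5Q = 146.5 + 5Q, which gives 17.5 = 7.5Q, so Q* = 2.3333 and P* = 164 - 2.5(2.3333) = 158.1667.
Consumer surplus is the triangle under demand above P*: (1/2)(2.3333)(164 - 158.1667) = (1/2)(2.3333)(5.8333) = 6.8056.

6.81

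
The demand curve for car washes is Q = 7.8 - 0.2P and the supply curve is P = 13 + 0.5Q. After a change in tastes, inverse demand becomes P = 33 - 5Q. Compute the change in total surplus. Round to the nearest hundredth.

Rewriting demand in inverse form: P = 39 - 5Q.
Initial equilibrium: Q_0 = 4.7273, P_0 = 15.3636; CS_0 = (1/2)(4.7273)(23.6364) = 55.8678, PS_0 = (1/2)(4.7273)(2.3636) = 5.5868.
New equilibrium: 33 - 5Q = 13 + 0.5Q gives Q_1 = 3.6364, P_1 = 14.8182; CS_1 = 33.0579, PS_1 = 3.3058.
Change in total surplus = (33.0579 + 3.3058) - (55.8678 + 5.5868) = -25.0909.

-25.09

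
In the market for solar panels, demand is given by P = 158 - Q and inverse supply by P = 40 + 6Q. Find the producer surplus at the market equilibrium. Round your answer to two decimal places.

852.49

Equilibrium: 158 - Q = 40 + 6Q, so Q* = 16.8571 and P* = 141.1429.
PS is the area between P* and the supply curve from 0 to Q*: (1/2)(16.8571)(101.1429) = 852.4898.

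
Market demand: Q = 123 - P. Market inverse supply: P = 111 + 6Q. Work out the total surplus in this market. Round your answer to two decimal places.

Rewriting demand in inverse form: P = 123 - Q.
Equilibrium: 123 - Q = 111 + 6Q, so Q* = 1.7143 and P* = 121.2857.
CS = (1/2)(1.7143)(1.7143) = 1.4694 and PS = (1/2)(1.7143)(10.2857) = 8.8163, so total surplus = 10.2857.

10.29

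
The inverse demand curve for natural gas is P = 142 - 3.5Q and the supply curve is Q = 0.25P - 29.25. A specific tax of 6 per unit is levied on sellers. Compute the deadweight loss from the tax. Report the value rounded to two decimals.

Rewriting supply in inverse form: P = 117 + 4Q.
Without the tax, 142 - 3.5Q = 117 + 4Q so Q* = 3.3333 and P* = 130.3333.
With the tax, sellers need 6 more per unit: 142 - 3.5Q = 117 + 4Q + 6, so Q_t = 2.5333. Buyers pay P_b = 133.1333; sellers receive P_s = P_b - 6 = 127.1333.
Deadweight loss is the triangle between the curves from Q_t to Q*: (1/2)(3.3333 - 2.5333)(6) = 2.4.

2.40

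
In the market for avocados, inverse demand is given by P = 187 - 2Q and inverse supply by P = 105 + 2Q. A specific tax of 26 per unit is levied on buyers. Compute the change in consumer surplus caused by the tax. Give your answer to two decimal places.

Pre-tax equilibrium: 187 - 2Q = 105 + 2Q gives Q* = 20.5, P* = 146.
A tax on buyers shifts demand down by 26: (187 - 26) - 2Q = 105 + 2Q, so Q_t = 14. Buyers pay P_b = 159; sellers receive P_s = P_b - 26 = 133.
Consumers lose the trapezoid between P* and P_b out to Q_t plus the triangle from Q_t to Q*: change in CS = 196 - 420.25 = -224.25.

-224.25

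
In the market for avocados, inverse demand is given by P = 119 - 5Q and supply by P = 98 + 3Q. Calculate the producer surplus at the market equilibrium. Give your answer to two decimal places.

Set 119 - 5Q = 98 + 3Q, which gives 21 = 8Q, so Q* = 2.625 and P* = 119 - 5(2.625) = 105.875.
PS is the area between P* and the supply curve from 0 to Q*: (1/2)(2.625)(7.875) = 10.3359.

10.34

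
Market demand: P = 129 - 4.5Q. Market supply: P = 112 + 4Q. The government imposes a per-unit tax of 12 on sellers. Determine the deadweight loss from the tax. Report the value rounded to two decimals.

Without the tax, 129 - 4.5Q = 112 + 4Q so Q* = 2 and P* = 120.
With the tax, sellers need 12 more per unit: 129 - 4.5Q = 112 + 4Q + 12, so Q_t = 0.5882. Buyers pay P_b = 126.3529; sellers receive P_s = P_b - 12 = 114.3529.
Deadweight loss is the triangle between the curves from Q_t to Q*: (1/2)(2 - 0.5882)(12) = 8.4706.

8.47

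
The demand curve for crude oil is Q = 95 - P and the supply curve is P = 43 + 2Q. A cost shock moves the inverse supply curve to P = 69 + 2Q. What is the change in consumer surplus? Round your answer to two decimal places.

Rewriting demand in inverse form: P = 95 - Q.
Initial equilibrium: Q_0 = 17.3333, P_0 = 77.6667; CS_0 = (1/2)(17.3333)(17.3333) = 150.2222, PS_0 = (1/2)(17.3333)(34.6667) = 300.4444.
New equilibrium: 95 - Q = 69 + 2Q gives Q_1 = 8.6667, P_1 = 86.3333; CS_1 = 37.5556, PS_1 = 75.1111.
Change in consumer surplus = 37.5556 - 150.2222 = -112.6667.

-112.67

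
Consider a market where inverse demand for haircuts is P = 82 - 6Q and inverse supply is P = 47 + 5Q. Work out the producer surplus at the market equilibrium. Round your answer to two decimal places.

Equilibrium: 82 - 6Q = 47 + 5Q, so Q* = 3.1818 and P* = 62.9091.
PS is the area between P* and the supply curve from 0 to Q*: (1/2)(3.1818)(15.9091) = 25.3099.

25.31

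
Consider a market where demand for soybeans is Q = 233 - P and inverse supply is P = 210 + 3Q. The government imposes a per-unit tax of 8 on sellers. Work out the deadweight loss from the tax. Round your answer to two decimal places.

8.00

Rewriting demand in inverse form: P = 233 - Q.
Without the tax, 233 - Q = 210 + 3Q so Q* = 5.75 and P* = 227.25.
A tax on sellers shifts supply up by 8: 233 - Q = 210 + 3Q + 8, so Q_t = 3.75. Buyers pay P_b = 229.25; sellers receive P_s = P_b - 8 = 221.25.
Deadweight loss is the triangle between the curves from Q_t to Q*: (1/2)(5.75 - 3.75)(8) = 8.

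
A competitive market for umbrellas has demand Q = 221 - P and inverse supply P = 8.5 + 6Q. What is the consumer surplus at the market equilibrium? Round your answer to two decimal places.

Rewriting demand in inverse form: P = 221 - Q.
Set 221 - Q = 8.5 + 6Q, which gives 212.5 = 7Q, so Q* = 30.3571 and P* = 221 - (30.3571) = 190.6429.
The demand choke price is 221, so CS = (1/2)(Q*)(221 - P*) = (1/2)(30.3571)(30.3571) = 460.7781.

460.78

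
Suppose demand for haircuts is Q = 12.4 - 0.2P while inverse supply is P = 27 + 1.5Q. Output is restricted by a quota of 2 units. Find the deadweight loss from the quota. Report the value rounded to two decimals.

Rewriting demand in inverse form: P = 62 - 5Q.
Without the quota, 62 - 5Q = 27 + 1.5Q gives Q* = 5.3846.
At Q = 2 the demand price is 62 - 5(2) = 52 and the supply price is 27 + 1.5(2) = 30.
DWL = (1/2)(gap between curves at 2) x (Q* - 2) = (1/2)(22)(3.3846) = 37.2308.

37.23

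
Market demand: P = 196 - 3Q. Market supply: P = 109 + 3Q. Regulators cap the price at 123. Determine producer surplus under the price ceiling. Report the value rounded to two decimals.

32.67

Without the control, 196 - 3Q = 109 + 3Q so Q* = 14.5 and P* = 152.5.
At the ceiling price 123, quantity supplied is (123 - 109)/3 = 4.6667; supply is the short side, so Q = 4.6667 trades at P = 123.
PS is the triangle above supply below 123: (1/2)(4.6667)(123 - 109) = 32.6667.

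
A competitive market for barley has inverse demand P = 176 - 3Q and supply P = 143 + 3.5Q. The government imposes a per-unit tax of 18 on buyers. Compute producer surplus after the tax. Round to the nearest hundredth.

Pre-tax equilibrium: 176 - 3Q = 143 + 3.5Q gives Q* = 5.0769, P* = 160.7692.
A tax on buyers shifts demand down by 18: (176 - 18) - 3Q = 143 + 3.5Q, so Q_t = 2.3077. Buyers pay P_b = 169.0769; sellers receive P_s = P_b - 18 = 151.0769.
PS = (1/2)(Q_t)(P_s - 143) = (1/2)(2.3077)(8.0769) = 9.3195.

9.32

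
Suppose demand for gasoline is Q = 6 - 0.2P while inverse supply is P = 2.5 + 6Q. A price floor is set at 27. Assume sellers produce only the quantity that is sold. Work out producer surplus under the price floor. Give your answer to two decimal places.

13.62

Rewriting demand in inverse form: P = 30 - 5Q.
Without the control, 30 - 5Q = 2.5 + 6Q so Q* = 2.5 and P* = 17.5.
At P = 27, buyers demand (30 - 27)/5 = 0.6 while sellers would supply more, so the quantity traded is 0.6 at price 27.
The supply price at Q = 0.6 is 6.1. PS is the trapezoid between 27 and supply over [0, 0.6]: (1/2)[(27 - 2.5) + (27 - 6.1)](0.6) = 13.62.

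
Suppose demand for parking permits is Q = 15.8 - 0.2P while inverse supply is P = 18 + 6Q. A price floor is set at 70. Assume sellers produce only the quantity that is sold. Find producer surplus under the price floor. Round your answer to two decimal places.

83.88

Rewriting demand in inverse form: P = 79 - 5Q.
Without the control, 79 - 5Q = 18 + 6Q so Q* = 5.5455 and P* = 51.2727.
At the floor price 70, quantity demanded is (79 - 70)/5 = 1.8; demand is the short side, so Q = 1.8 trades at P = 70.
The supply price at Q = 1.8 is 28.8. PS is the trapezoid between 70 and supply over [0, 1.8]: (1/2)[(70 - 18) + (70 - 28.8)](1.8) = 83.88.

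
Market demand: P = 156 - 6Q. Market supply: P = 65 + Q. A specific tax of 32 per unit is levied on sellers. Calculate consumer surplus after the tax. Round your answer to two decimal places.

213.12

Pre-tax equilibrium: 156 - 6Q = 65 + Q gives Q* = 13, P* = 78.
A tax on sellers shifts supply up by 32: 156 - 6Q = 65 + Q + 32, so Q_t = 8.4286. Buyers pay P_b = 105.4286; sellers receive P_s = P_b - 32 = 73.4286.
Consumer surplus is the triangle under demand above P_b: (1/2)(8.4286)(156 - 105.4286) = 213.1224.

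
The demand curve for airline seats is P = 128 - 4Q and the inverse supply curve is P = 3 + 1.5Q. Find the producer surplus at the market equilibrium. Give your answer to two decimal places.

387.40

Setting demand equal to supply, 125 = 5.5Q, so Q* = 22.7273 and P* = 37.0909.
The supply curve's price intercept is 3, so PS = (1/2)(Q*)(P* - 3) = (1/2)(22.7273)(34.0909) = 387.3967.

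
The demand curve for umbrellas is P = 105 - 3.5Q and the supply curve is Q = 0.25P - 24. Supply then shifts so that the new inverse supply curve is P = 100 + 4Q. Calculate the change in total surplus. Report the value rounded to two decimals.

-3.73

Rewriting supply in inverse form: P = 96 + 4Q.
Initial equilibrium: Q_0 = 1.2, P_0 = 100.8; CS_0 = (1/2)(1.2)(4.2) = 2.52, PS_0 = (1/2)(1.2)(4.8) = 2.88.
New equilibrium: 105 - 3.5Q = 100 + 4Q gives Q_1 = 0.6667, P_1 = 102.6667; CS_1 = 0.7778, PS_1 = 0.8889.
Change in total surplus = (0.7778 + 0.8889) - (2.52 + 2.88) = -3.7333.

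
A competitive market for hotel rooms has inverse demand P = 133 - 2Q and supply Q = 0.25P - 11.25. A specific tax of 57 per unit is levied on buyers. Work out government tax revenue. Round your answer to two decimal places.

Rewriting supply in inverse form: P = 45 + 4Q.
Without the tax, 133 - 2Q = 45 + 4Q so Q* = 14.6667 and P* = 103.6667.
A tax on buyers shifts demand down by 57: (133 - 57) - 2Q = 45 + 4Q, so Q_t = 5.1667. Buyers pay P_b = 122.6667; sellers receive P_s = P_b - 57 = 65.6667.
Revenue is the tax times quantity traded: 57 x 5.1667 = 294.5.

294.50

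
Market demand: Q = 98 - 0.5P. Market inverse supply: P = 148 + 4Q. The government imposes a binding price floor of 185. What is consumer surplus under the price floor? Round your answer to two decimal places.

30.25

Rewriting demand in inverse form: P = 196 - 2Q.
Free-market equilibrium: 196 - 2Q = 148 + 4Q gives Q* = 8, P* = 180.
At P = 185, buyers demand (196 - 185)/2 = 5.5 while sellers would supply more, so the quantity traded is 5.5 at price 185.
CS is the triangle under demand above 185: (1/2)(5.5)(196 - 185) = 30.25.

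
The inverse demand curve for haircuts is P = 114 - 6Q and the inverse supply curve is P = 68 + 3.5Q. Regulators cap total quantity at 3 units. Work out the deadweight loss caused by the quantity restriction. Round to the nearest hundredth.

Without the quota, 114 - 6Q = 68 + 3.5Q gives Q* = 4.8421.
At Q = 3 the demand price is 114 - 6(3) = 96 and the supply price is 68 + 3.5(3) = 78.5.
Deadweight loss is the triangle between the curves from 3 to 4.8421: (1/2)(96 - 78.5)(4.8421 - 3) = 16.1184.

16.12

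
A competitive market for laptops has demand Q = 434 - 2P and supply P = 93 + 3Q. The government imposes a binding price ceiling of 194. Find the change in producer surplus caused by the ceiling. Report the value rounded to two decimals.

Rewriting demand in inverse form: P = 217 - 0.5Q.
Free-market equilibrium: 217 - 0.5Q = 93 + 3Q gives Q* = 35.4286, P* = 199.2857.
At P = 194, sellers supply (194 - 93)/3 = 33.6667 while buyers want more, so the quantity traded is 33.6667 at price 194.
PS goes from (1/2)(35.4286)(106.2857) = 1882.7755 to 1700.1667 (computed as (194 - 93)(33.6667) - (1/2)(3)(33.6667)^2), a change of -182.6088.

-182.61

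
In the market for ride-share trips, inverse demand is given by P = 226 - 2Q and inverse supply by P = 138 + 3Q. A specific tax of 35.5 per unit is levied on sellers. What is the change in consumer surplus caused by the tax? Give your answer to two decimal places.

Without the tax, 226 - 2Q = 138 + 3Q so Q* = 17.6 and P* = 190.8.
With the tax, sellers need 35.5 more per unit: 226 - 2Q = 138 + 3Q + 35.5, so Q_t = 10.5. Buyers pay P_b = 205; sellers receive P_s = P_b - 35.5 = 169.5.
CS falls from (1/2)(17.6)(35.2) = 309.76 to (1/2)(10.5)(21) = 110.25, a change of -199.51.

-199.51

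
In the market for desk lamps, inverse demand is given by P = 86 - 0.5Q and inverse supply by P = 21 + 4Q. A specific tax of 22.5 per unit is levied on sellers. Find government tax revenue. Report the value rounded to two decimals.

Without the tax, 86 - 0.5Q = 21 + 4Q so Q* = 14.4444 and P* = 78.7778.
With the tax, sellers need 22.5 more per unit: 86 - 0.5Q = 21 + 4Q + 22.5, so Q_t = 9.4444. Buyers pay P_b = 81.2778; sellers receive P_s = P_b - 22.5 = 58.7778.
Tax revenue = t x Q_t = 22.5 x 9.4444 = 212.5.

212.50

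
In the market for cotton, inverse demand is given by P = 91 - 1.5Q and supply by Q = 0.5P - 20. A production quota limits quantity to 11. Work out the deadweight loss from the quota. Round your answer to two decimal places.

Rewriting supply in inverse form: P = 40 + 2Q.
Unrestricted equilibrium: Q* = (91 - 40)/(1.5 + 2) = 14.5714.
At Q = 11 the demand price is 91 - 1.5(11) = 74.5 and the supply price is 40 + 2(11) = 62.
DWL = (1/2)(gap between curves at 11) x (Q* - 11) = (1/2)(12.5)(3.5714) = 22.3214.

22.32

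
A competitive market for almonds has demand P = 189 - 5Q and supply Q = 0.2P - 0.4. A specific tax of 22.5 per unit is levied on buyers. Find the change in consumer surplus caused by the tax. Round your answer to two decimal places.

-197.72

Rewriting supply in inverse form: P = 2 + 5Q.
Pre-tax equilibrium: 189 - 5Q = 2 + 5Q gives Q* = 18.7, P* = 95.5.
A tax on buyers shifts demand down by 22.5: (189 - 22.5) - 5Q = 2 + 5Q, so Q_t = 16.45. Buyers pay P_b = 106.75; sellers receive P_s = P_b - 22.5 = 84.25.
Consumers lose the trapezoid between P* and P_b out to Q_t plus the triangle from Q_t to Q*: change in CS = 676.5063 - 874.225 = -197.7188.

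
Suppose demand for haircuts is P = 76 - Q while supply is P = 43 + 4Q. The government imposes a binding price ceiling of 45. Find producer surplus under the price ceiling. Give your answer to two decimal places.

0.50

Without the control, 76 - Q = 43 + 4Q so Q* = 6.6 and P* = 69.4.
At the ceiling price 45, quantity supplied is (45 - 43)/4 = 0.5; supply is the short side, so Q = 0.5 trades at P = 45.
PS is the triangle above supply below 45: (1/2)(0.5)(45 - 43) = 0.5.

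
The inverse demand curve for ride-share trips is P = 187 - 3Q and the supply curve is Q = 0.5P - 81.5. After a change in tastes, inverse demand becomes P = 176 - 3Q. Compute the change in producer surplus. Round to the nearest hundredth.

-16.28

Rewriting supply in inverse form: P = 163 + 2Q.
Initial equilibrium: Q_0 = 4.8, P_0 = 172.6; CS_0 = (1/2)(4.8)(14.4) = 34.56, PS_0 = (1/2)(4.8)(9.6) = 23.04.
New equilibrium: 176 - 3Q = 163 + 2Q gives Q_1 = 2.6, P_1 = 168.2; CS_1 = 10.14, PS_1 = 6.76.
Change in producer surplus = 6.76 - 23.04 = -16.28.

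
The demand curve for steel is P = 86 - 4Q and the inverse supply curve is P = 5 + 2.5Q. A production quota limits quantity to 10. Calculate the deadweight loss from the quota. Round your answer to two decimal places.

Unrestricted equilibrium: Q* = (86 - 5)/(4 + 2.5) = 12.4615.
At Q = 10 the demand price is 86 - 4(10) = 46 and the supply price is 5 + 2.5(10) = 30.
Deadweight loss is the triangle between the curves from 10 to 12.4615: (1/2)(46 - 30)(12.4615 - 10) = 19.6923.

19.69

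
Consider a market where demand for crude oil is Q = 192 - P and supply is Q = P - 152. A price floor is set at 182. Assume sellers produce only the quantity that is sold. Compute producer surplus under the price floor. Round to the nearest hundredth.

Rewriting demand in inverse form: P = 192 - Q.
Rewriting supply in inverse form: P = 152 + Q.
Free-market equilibrium: 192 - Q = 152 + Q gives Q* = 20, P* = 172.
At P = 182, buyers demand (192 - 182)/1 = 10 while sellers would supply more, so the quantity traded is 10 at price 182.
The supply price at Q = 10 is 162. PS is the trapezoid between 182 and supply over [0, 10]: (1/2)[(182 - 152) + (182 - 162)](10) = 250.

250.00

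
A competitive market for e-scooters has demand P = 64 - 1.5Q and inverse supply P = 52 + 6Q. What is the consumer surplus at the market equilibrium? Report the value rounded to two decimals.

Setting demand equal to supply, 12 = 7.5Q, so Q* = 1.6 and P* = 61.6.
The demand choke price is 64, so CS = (1/2)(Q*)(64 - P*) = (1/2)(1.6)(2.4) = 1.92.

1.92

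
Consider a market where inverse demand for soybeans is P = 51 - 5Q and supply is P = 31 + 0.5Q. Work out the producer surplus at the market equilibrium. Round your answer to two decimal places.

3.31

Equilibrium: 51 - 5Q = 31 + 0.5Q, so Q* = 3.6364 and P* = 32.8182.
Producer surplus is the triangle above supply below P*: (1/2)(3.6364)(32.8182 - 31) = (1/2)(3.6364)(1.8182) = 3.3058.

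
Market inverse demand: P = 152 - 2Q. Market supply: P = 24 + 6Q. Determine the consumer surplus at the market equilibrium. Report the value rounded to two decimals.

256.00

Setting demand equal to supply, 128 = 8Q, so Q* = 16 and P* = 120.
The demand choke price is 152, so CS = (1/2)(Q*)(152 - P*) = (1/2)(16)(32) = 256.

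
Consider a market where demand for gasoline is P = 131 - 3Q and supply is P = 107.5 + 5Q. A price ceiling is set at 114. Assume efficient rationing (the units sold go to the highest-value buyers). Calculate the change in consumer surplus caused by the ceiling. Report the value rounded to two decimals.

Free-market equilibrium: 131 - 3Q = 107.5 + 5Q gives Q* = 2.9375, P* = 122.1875.
At the ceiling price 114, quantity supplied is (114 - 107.5)/5 = 1.3; supply is the short side, so Q = 1.3 trades at P = 114.
CS goes from (1/2)(2.9375)(8.8125) = 12.9434 to 19.565 (computed as (131 - 114)(1.3) - (1/2)(3)(1.3)^2), a change of 6.6216.

6.62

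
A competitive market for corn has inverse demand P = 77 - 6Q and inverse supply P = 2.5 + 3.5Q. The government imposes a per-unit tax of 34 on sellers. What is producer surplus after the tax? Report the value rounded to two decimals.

31.81

Pre-tax equilibrium: 77 - 6Q = 2.5 + 3.5Q gives Q* = 7.8421, P* = 29.9474.
A tax on sellers shifts supply up by 34: 77 - 6Q = 2.5 + 3.5Q + 34, so Q_t = 4.2632. Buyers pay P_b = 51.4211; sellers receive P_s = P_b - 34 = 17.4211.
Producer surplus is the triangle above supply below P_s: (1/2)(4.2632)(17.4211 - 2.5) = 31.8054.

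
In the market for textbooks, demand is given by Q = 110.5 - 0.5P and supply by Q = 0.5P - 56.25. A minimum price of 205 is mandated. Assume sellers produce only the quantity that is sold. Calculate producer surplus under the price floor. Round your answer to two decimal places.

676.00

Rewriting demand in inverse form: P = 221 - 2Q.
Rewriting supply in inverse form: P = 112.5 + 2Q.
Without the control, 221 - 2Q = 112.5 + 2Q so Q* = 27.125 and P* = 166.75.
At P = 205, buyers demand (221 - 205)/2 = 8 while sellers would supply more, so the quantity traded is 8 at price 205.
The supply price at Q = 8 is 128.5. PS is the trapezoid between 205 and supply over [0, 8]: (1/2)[(205 - 112.5) + (205 - 128.5)](8) = 676.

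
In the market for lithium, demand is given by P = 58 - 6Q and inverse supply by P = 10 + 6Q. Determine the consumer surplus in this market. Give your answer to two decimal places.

Equilibrium: 58 - 6Q = 10 + 6Q, so Q* = 4 and P* = 34.
The demand choke price is 58, so CS = (1/2)(Q*)(58 - P*) = (1/2)(4)(24) = 48.

48.00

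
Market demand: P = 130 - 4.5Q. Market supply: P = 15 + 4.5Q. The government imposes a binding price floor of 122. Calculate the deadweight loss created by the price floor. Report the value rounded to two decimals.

544.50

Free-market equilibrium: 130 - 4.5Q = 15 + 4.5Q gives Q* = 12.7778, P* = 72.5.
At P = 122, buyers demand (130 - 122)/4.5 = 1.7778 while sellers would supply more, so the quantity traded is 1.7778 at price 122.
At Q = 1.7778 the demand price is 122 and the supply price is 23. Deadweight loss is the triangle between the curves from 1.7778 to 12.7778: (1/2)(122 - 23)(12.7778 - 1.7778) = 544.5.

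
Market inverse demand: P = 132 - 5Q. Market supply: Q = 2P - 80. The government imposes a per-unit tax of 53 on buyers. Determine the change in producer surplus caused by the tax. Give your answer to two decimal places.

Rewriting supply in inverse form: P = 40 + 0.5Q.
Without the tax, 132 - 5Q = 40 + 0.5Q so Q* = 16.7273 and P* = 48.3636.
With the tax, buyers' net willingness to pay falls by 53: (132 - 53) - 5Q = 40 + 0.5Q, so Q_t = 7.0909. Buyers pay P_b = 96.5455; sellers receive P_s = P_b - 53 = 43.5455.
PS falls from (1/2)(16.7273)(8.3636) = 69.9504 to (1/2)(7.0909)(3.5455) = 12.5702, a change of -57.3802.

-57.38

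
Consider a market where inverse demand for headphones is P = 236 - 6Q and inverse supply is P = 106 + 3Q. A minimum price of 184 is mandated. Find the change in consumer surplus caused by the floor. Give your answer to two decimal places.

Free-market equilibrium: 236 - 6Q = 106 + 3Q gives Q* = 14.4444, P* = 149.3333.
At P = 184, buyers demand (236 - 184)/6 = 8.6667 while sellers would supply more, so the quantity traded is 8.6667 at price 184.
CS goes from (1/2)(14.4444)(86.6667) = 625.9259 to 225.3333 (computed as (236 - 184)(8.6667) - (1/2)(6)(8.6667)^2), a change of -400.5926.

-400.59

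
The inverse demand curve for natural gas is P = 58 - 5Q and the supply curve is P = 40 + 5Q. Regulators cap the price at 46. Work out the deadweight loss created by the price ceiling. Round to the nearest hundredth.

1.80

Free-market equilibrium: 58 - 5Q = 40 + 5Q gives Q* = 1.8, P* = 49.
At the ceiling price 46, quantity supplied is (46 - 40)/5 = 1.2; supply is the short side, so Q = 1.2 trades at P = 46.
The lost-trades triangle has base Q* - 1.2 = 0.6 and height equal to the gap between the curves at Q = 1.2, which is 52 - 46 = 6. DWL = (1/2)(0.6)(6) = 1.8.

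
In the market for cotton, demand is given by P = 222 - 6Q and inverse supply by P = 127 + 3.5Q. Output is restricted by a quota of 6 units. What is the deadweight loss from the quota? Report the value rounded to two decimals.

Without the quota, 222 - 6Q = 127 + 3.5Q gives Q* = 10.
At Q = 6 the demand price is 222 - 6(6) = 186 and the supply price is 127 + 3.5(6) = 148.
DWL = (1/2)(gap between curves at 6) x (Q* - 6) = (1/2)(38)(4) = 76.

76.00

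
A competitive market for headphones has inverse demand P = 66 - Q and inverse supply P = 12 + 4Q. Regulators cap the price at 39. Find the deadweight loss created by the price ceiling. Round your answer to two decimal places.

41.01

Without the control, 66 - Q = 12 + 4Q so Q* = 10.8 and P* = 55.2.
At the ceiling price 39, quantity supplied is (39 - 12)/4 = 6.75; supply is the short side, so Q = 6.75 trades at P = 39.
The lost-trades triangle has base Q* - 6.75 = 4.05 and height equal to the gap between the curves at Q = 6.75, which is 59.25 - 39 = 20.25. DWL = (1/2)(4.05)(20.25) = 41.0063.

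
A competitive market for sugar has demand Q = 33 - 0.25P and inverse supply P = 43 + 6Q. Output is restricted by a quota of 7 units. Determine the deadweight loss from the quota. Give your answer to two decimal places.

18.05

Rewriting demand in inverse form: P = 132 - 4Q.
Unrestricted equilibrium: Q* = (132 - 43)/(4 + 6) = 8.9.
At Q = 7 the demand price is 132 - 4(7) = 104 and the supply price is 43 + 6(7) = 85.
DWL = (1/2)(gap between curves at 7) x (Q* - 7) = (1/2)(19)(1.9) = 18.05.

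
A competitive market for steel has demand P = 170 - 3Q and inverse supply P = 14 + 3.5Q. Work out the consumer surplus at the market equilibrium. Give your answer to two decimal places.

Set 170 - 3Q = 14 + 3.5Q, which gives 156 = 6.5Q, so Q* = 24 and P* = 170 - 3(24) = 98.
CS is the area between the demand curve and P* from 0 to Q*: (1/2)(24)(72) = 864.

864.00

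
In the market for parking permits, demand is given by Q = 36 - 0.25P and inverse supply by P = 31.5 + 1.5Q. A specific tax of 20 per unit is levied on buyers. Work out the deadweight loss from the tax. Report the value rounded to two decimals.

Rewriting demand in inverse form: P = 144 - 4Q.
Without the tax, 144 - 4Q = 31.5 + 1.5Q so Q* = 20.4545 and P* = 62.1818.
With the tax, buyers' net willingness to pay falls by 20: (144 - 20) - 4Q = 31.5 + 1.5Q, so Q_t = 16.8182. Buyers pay P_b = 76.7273; sellers receive P_s = P_b - 20 = 56.7273.
The welfare triangle lost has base Q* - Q_t = 3.6364 and height t = 20, so DWL = (1/2)(3.6364)(20) = 36.3636.

36.36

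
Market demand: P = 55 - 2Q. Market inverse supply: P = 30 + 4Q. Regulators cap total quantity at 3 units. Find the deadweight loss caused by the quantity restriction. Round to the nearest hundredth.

4.08

Without the quota, 55 - 2Q = 30 + 4Q gives Q* = 4.1667.
At Q = 3 the demand price is 55 - 2(3) = 49 and the supply price is 30 + 4(3) = 42.
Deadweight loss is the triangle between the curves from 3 to 4.1667: (1/2)(49 - 42)(4.1667 - 3) = 4.0833.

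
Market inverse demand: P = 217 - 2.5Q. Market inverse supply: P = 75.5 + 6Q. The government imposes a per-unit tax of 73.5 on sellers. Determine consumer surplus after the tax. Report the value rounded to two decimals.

80.00

Without the tax, 217 - 2.5Q = 75.5 + 6Q so Q* = 16.6471 and P* = 175.3824.
A tax on sellers shifts supply up by 73.5: 217 - 2.5Q = 75.5 + 6Q + 73.5, so Q_t = 8. Buyers pay P_b = 197; sellers receive P_s = P_b - 73.5 = 123.5.
Consumer surplus is the triangle under demand above P_b: (1/2)(8)(217 - 197) = 80.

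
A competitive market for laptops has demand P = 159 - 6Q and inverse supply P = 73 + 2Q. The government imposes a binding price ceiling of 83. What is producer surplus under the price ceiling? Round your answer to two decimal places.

Without the control, 159 - 6Q = 73 + 2Q so Q* = 10.75 and P* = 94.5.
At P = 83, sellers supply (83 - 73)/2 = 5 while buyers want more, so the quantity traded is 5 at price 83.
PS is the triangle above supply below 83: (1/2)(5)(83 - 73) = 25.

25.00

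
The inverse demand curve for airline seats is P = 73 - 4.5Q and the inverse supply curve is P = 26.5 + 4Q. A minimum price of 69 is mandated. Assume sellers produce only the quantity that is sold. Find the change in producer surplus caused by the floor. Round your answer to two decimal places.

-23.66

Without the control, 73 - 4.5Q = 26.5 + 4Q so Q* = 5.4706 and P* = 48.3824.
At P = 69, buyers demand (73 - 69)/4.5 = 0.8889 while sellers would supply more, so the quantity traded is 0.8889 at price 69.
PS goes from (1/2)(5.4706)(21.8824) = 59.8547 to 36.1975 (computed as (69 - 26.5)(0.8889) - (1/2)(4)(0.8889)^2), a change of -23.6571.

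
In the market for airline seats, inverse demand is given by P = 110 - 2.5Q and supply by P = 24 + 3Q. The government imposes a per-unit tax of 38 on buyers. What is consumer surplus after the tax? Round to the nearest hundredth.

95.21

Pre-tax equilibrium: 110 - 2.5Q = 24 + 3Q gives Q* = 15.6364, P* = 70.9091.
A tax on buyers shifts demand down by 38: (110 - 38) - 2.5Q = 24 + 3Q, so Q_t = 8.7273. Buyers pay P_b = 88.1818; sellers receive P_s = P_b - 38 = 50.1818.
CS = (1/2)(Q_t)(110 - P_b) = (1/2)(8.7273)(21.8182) = 95.2066.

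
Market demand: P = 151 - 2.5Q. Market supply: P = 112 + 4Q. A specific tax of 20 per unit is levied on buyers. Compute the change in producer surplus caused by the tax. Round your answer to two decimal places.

Without the tax, 151 - 2.5Q = 112 + 4Q so Q* = 6 and P* = 136.
With the tax, buyers' net willingness to pay falls by 20: (151 - 20) - 2.5Q = 112 + 4Q, so Q_t = 2.9231. Buyers pay P_b = 143.6923; sellers receive P_s = P_b - 20 = 123.6923.
PS falls from (1/2)(6)(24) = 72 to (1/2)(2.9231)(11.6923) = 17.0888, a change of -54.9112.

-54.91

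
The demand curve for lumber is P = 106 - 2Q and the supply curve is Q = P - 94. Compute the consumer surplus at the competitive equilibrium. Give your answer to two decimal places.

16.00

Rewriting supply in inverse form: P = 94 + Q.
Setting demand equal to supply, 12 = 3Q, so Q* = 4 and P* = 98.
Consumer surplus is the triangle under demand above P*: (1/2)(4)(106 - 98) = (1/2)(4)(8) = 16.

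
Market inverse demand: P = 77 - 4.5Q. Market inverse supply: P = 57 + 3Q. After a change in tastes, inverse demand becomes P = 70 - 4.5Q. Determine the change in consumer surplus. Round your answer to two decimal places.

-9.24

Initial equilibrium: Q_0 = 2.6667, P_0 = 65; CS_0 = (1/2)(2.6667)(12) = 16, PS_0 = (1/2)(2.6667)(8) = 10.6667.
New equilibrium: 70 - 4.5Q = 57 + 3Q gives Q_1 = 1.7333, P_1 = 62.2; CS_1 = 6.76, PS_1 = 4.5067.
Change in consumer surplus = 6.76 - 16 = -9.24.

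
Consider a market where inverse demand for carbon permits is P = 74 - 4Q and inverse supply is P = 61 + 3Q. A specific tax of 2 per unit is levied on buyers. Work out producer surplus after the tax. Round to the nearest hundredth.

Pre-tax equilibrium: 74 - 4Q = 61 + 3Q gives Q* = 1.8571, P* = 66.5714.
A tax on buyers shifts demand down by 2: (74 - 2) - 4Q = 61 + 3Q, so Q_t = 1.5714. Buyers pay P_b = 67.7143; sellers receive P_s = P_b - 2 = 65.7143.
Producer surplus is the triangle above supply below P_s: (1/2)(1.5714)(65.7143 - 61) = 3.7041.

3.70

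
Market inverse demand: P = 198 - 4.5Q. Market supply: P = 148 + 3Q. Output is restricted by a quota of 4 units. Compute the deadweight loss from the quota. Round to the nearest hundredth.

Without the quota, 198 - 4.5Q = 148 + 3Q gives Q* = 6.6667.
At Q = 4 the demand price is 198 - 4.5(4) = 180 and the supply price is 148 + 3(4) = 160.
DWL = (1/2)(gap between curves at 4) x (Q* - 4) = (1/2)(20)(2.6667) = 26.6667.

26.67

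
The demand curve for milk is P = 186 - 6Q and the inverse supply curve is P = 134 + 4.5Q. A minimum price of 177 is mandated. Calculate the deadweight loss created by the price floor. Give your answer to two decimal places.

62.57

Without the control, 186 - 6Q = 134 + 4.5Q so Q* = 4.9524 and P* = 156.2857.
At the floor price 177, quantity demanded is (186 - 177)/6 = 1.5; demand is the short side, so Q = 1.5 trades at P = 177.
The lost-trades triangle has base Q* - 1.5 = 3.4524 and height equal to the gap between the curves at Q = 1.5, which is 177 - 140.75 = 36.25. DWL = (1/2)(3.4524)(36.25) = 62.5744.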